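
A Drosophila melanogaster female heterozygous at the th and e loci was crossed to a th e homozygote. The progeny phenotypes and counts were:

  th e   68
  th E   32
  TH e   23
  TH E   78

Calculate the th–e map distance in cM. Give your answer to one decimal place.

27.4 cM

The two most frequent classes, TH E (78) and th e (68), are the parental types, so the F1 was TH E / th e.
The recombinant classes are TH e and th E: 23 + 32 = 55.
Recombination frequency = 55/201 = 0.2736 ≈ 27.4%, i.e. 27.4 cM.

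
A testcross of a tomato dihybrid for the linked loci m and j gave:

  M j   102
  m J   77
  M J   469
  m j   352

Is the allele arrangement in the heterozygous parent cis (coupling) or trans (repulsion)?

cis

The two most frequent classes are M J (469) and m j (352); these are the parental (non-recombinant) types.
So the F1 carried M J on one chromosome and m j on the other — the recessive alleles are on the same chromosome (cis / coupling).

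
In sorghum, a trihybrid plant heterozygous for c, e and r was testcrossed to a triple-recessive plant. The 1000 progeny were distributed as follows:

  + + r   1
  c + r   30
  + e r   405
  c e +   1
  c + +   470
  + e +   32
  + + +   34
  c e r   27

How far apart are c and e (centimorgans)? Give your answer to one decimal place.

6.3 centimorgans

The two most frequent reciprocal classes, c + + and + e r, are the parental types, so the F1 was c + + / + e r.
The two rarest classes, c e + and + + r, are the double crossovers. Comparing them with the parentals, only the e allele has switched, so e is the middle locus and the order is r – e – c.
Crossovers in the e–c interval produce the single-crossover classes + + + and c e r (34 + 27 = 61) plus the double crossovers (2).
RF(e–c) = (61 + 2) / 1000 = 63/1000 = 0.0630 → 6.3 centimorgans.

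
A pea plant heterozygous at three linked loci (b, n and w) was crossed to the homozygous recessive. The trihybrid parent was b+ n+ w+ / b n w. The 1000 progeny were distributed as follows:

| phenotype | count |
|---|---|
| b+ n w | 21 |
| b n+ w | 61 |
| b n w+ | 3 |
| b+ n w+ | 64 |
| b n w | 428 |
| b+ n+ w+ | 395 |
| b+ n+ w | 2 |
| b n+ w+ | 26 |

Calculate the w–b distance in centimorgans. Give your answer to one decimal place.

5.2 centimorgans

The two rarest classes, b+ n+ w and b n w+, are the double crossovers. Comparing them with the parentals, only the w allele has switched, so w is the middle locus and the order is b – w – n.
Crossovers in the b–w interval produce the single-crossover classes b n+ w+ and b+ n w (26 + 21 = 47) plus the double crossovers (5).
RF(b–w) = (47 + 5) / 1000 = 52/1000 = 0.0520 → 5.2 centimorgans.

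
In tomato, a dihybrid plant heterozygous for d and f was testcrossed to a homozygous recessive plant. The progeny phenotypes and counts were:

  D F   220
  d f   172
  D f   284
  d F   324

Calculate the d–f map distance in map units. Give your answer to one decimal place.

The two most frequent classes, D f (284) and d F (324), are the parental types, so the F1 was D f / d F.
The recombinant classes are D F and d f: 220 + 172 = 392.
Recombination frequency = 392/1000 = 0.3920 ≈ 39.2%, i.e. 39.2 map units.

39.2 map units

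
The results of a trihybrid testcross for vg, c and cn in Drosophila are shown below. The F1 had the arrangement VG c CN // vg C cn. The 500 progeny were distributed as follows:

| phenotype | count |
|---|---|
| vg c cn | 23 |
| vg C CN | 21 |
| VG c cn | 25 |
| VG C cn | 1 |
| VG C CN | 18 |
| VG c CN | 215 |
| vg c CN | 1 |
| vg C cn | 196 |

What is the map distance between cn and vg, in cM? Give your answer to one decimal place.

The two rarest classes, vg c CN and VG C cn, are the double crossovers. Comparing them with the parentals, only the vg allele has switched, so vg is the middle locus and the order is c – vg – cn.
Crossovers in the vg–cn interval produce the single-crossover classes VG c cn and vg C CN (25 + 21 = 46) plus the double crossovers (2).
RF(vg–cn) = (46 + 2) / 500 = 48/500 = 0.0960 → 9.6 cM.

9.6 cM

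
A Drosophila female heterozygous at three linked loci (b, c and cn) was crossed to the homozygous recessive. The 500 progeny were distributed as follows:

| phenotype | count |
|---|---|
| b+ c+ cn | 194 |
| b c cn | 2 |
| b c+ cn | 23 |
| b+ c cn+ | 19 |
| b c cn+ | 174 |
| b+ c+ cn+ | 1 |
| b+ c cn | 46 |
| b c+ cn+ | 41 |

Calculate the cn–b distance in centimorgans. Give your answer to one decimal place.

9.0 centimorgans

The two most frequent reciprocal classes, b c cn+ and b+ c+ cn, are the parental types, so the F1 was b c cn+ / b+ c+ cn.
The two rarest classes, b c cn and b+ c+ cn+, are the double crossovers. Comparing them with the parentals, only the cn allele has switched, so cn is the middle locus and the order is c – cn – b.
Crossovers in the cn–b interval produce the single-crossover classes b+ c cn+ and b c+ cn (19 + 23 = 42) plus the double crossovers (3).
RF(cn–b) = (42 + 3) / 500 = 45/500 = 0.0900 → 9.0 centimorgans.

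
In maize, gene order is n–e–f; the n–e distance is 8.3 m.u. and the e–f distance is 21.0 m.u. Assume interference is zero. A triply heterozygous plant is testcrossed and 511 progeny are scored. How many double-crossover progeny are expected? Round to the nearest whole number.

9

Map distances give recombination frequencies of 0.083 and 0.210 for the two intervals.
With no interference, expected double-crossover frequency = 0.083 × 0.210 = 0.01743.
Expected number = 0.01743 × 511 = 8.91 ≈ 9.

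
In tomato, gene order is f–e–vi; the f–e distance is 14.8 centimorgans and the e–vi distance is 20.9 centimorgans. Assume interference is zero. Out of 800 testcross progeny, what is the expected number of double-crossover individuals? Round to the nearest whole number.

25

Map distances give recombination frequencies of 0.148 and 0.209 for the two intervals.
With no interference, expected double-crossover frequency = 0.148 × 0.209 = 0.03093.
Expected number = 0.03093 × 800 = 24.75 ≈ 25.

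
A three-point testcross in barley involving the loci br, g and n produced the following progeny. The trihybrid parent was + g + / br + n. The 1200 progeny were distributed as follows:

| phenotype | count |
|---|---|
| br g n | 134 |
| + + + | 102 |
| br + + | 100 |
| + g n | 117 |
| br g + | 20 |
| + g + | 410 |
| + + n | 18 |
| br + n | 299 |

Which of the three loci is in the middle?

The two rarest classes, br g + and + + n, are the double crossovers. Comparing them with the parentals, only the br allele has switched, so br is the middle locus and the order is n – br – g.

br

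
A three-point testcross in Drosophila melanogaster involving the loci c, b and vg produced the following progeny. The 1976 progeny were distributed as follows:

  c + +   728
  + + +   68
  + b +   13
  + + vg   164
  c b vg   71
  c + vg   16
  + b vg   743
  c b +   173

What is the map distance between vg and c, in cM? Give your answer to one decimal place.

The two most frequent reciprocal classes, c + + and + b vg, are the parental types, so the F1 was c + + / + b vg.
The two rarest classes, c + vg and + b +, are the double crossovers. Comparing them with the parentals, only the vg allele has switched, so vg is the middle locus and the order is b – vg – c.
Crossovers in the vg–c interval produce the single-crossover classes + + + and c b vg (68 + 71 = 139) plus the double crossovers (29).
RF(vg–c) = (139 + 29) / 1976 = 168/1976 = 0.0850 → 8.5 cM.

8.5 cM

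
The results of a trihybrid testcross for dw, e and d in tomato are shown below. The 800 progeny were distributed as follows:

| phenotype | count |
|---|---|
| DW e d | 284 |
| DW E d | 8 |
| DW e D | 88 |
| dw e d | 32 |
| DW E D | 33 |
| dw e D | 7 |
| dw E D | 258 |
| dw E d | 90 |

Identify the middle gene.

e

The two most frequent reciprocal classes, dw E D and DW e d, are the parental types, so the F1 was dw E D / DW e d.
The two rarest classes, dw e D and DW E d, are the double crossovers. Comparing them with the parentals, only the e allele has switched, so e is the middle locus and the order is dw – e – d.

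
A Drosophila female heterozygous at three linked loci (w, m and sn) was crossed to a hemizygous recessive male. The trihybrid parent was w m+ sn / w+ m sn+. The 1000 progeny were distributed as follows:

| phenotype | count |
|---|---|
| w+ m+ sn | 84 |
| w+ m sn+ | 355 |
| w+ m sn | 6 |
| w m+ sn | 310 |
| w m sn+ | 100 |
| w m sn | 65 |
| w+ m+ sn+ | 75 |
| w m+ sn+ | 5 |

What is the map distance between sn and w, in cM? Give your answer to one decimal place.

The two rarest classes, w m+ sn+ and w+ m sn, are the double crossovers. Comparing them with the parentals, only the sn allele has switched, so sn is the middle locus and the order is w – sn – m.
Crossovers in the w–sn interval produce the single-crossover classes w+ m+ sn and w m sn+ (84 + 100 = 184) plus the double crossovers (11).
RF(w–sn) = (184 + 11) / 1000 = 195/1000 = 0.1950 → 19.5 cM.

19.5 cM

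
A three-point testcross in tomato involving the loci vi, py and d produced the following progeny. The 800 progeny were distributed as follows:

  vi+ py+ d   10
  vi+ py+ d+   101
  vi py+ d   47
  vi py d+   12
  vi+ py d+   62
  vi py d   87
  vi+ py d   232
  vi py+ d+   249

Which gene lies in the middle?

The two most frequent reciprocal classes, vi py+ d+ and vi+ py d, are the parental types, so the F1 was vi py+ d+ / vi+ py d.
The two rarest classes, vi py d+ and vi+ py+ d, are the double crossovers. Comparing them with the parentals, only the py allele has switched, so py is the middle locus and the order is vi – py – d.

py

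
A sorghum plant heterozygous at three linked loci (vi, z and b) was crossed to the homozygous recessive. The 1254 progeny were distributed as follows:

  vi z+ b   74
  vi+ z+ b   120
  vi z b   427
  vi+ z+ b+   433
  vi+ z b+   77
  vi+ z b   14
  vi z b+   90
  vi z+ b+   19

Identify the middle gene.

vi

The two most frequent reciprocal classes, vi+ z+ b+ and vi z b, are the parental types, so the F1 was vi+ z+ b+ / vi z b.
The two rarest classes, vi z+ b+ and vi+ z b, are the double crossovers. Comparing them with the parentals, only the vi allele has switched, so vi is the middle locus and the order is b – vi – z.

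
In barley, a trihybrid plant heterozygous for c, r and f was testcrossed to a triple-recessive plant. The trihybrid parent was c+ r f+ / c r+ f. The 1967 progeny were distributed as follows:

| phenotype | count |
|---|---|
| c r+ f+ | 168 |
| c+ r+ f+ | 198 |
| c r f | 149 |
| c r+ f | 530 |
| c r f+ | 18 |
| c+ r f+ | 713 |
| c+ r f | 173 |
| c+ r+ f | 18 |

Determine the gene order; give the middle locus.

The two rarest classes, c r f+ and c+ r+ f, are the double crossovers. Comparing them with the parentals, only the c allele has switched, so c is the middle locus and the order is r – c – f.

c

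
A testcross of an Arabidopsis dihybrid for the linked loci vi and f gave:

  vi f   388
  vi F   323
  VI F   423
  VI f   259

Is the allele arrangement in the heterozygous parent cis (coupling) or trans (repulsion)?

The two most frequent classes are VI F (423) and vi f (388); these are the parental (non-recombinant) types.
So the F1 carried VI F on one chromosome and vi f on the other — the recessive alleles are on the same chromosome (cis / coupling).

cis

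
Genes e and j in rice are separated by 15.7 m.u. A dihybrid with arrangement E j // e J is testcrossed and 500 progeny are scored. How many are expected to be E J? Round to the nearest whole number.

A map distance of 15.7 m.u. corresponds to a recombination frequency of 0.157.
The F1 is E j / e J, so E J is a recombinant gamete class with expected frequency r/2 = 0.157/2 = 0.0785.
Expected number = 0.0785 × 500 = 39.25 ≈ 39.

39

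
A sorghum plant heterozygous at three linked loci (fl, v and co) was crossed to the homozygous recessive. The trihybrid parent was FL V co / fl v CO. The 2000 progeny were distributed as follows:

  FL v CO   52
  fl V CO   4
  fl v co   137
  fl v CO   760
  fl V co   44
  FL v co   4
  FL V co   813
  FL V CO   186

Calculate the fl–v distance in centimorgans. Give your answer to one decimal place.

5.2 centimorgans

The two rarest classes, FL v co and fl V CO, are the double crossovers. Comparing them with the parentals, only the v allele has switched, so v is the middle locus and the order is fl – v – co.
Crossovers in the fl–v interval produce the single-crossover classes fl V co and FL v CO (44 + 52 = 96) plus the double crossovers (8).
RF(fl–v) = (96 + 8) / 2000 = 104/2000 = 0.0520 → 5.2 centimorgans.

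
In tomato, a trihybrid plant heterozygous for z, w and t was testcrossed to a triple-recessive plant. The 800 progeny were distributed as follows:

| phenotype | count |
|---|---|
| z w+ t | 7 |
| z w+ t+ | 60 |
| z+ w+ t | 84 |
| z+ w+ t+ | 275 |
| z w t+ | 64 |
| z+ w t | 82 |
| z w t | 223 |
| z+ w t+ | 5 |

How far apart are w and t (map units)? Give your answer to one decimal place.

The two most frequent reciprocal classes, z w t and z+ w+ t+, are the parental types, so the F1 was z w t / z+ w+ t+.
The two rarest classes, z w+ t and z+ w t+, are the double crossovers. Comparing them with the parentals, only the w allele has switched, so w is the middle locus and the order is t – w – z.
Crossovers in the t–w interval produce the single-crossover classes z w t+ and z+ w+ t (64 + 84 = 148) plus the double crossovers (12).
RF(t–w) = (148 + 12) / 800 = 160/800 = 0.2000 → 20.0 map units.

20.0 map units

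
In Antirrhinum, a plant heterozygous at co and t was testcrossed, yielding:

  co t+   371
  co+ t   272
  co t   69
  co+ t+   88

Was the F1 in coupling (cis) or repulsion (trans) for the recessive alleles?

trans

The two most frequent classes are co+ t (272) and co t+ (371); these are the parental (non-recombinant) types.
So the F1 carried co+ t on one chromosome and co t+ on the other — the recessive alleles are on opposite chromosomes (trans / repulsion).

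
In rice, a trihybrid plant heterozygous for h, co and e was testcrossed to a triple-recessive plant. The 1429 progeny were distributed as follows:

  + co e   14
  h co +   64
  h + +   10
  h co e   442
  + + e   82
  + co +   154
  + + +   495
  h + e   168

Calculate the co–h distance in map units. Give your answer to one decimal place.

24.2 map units

The two most frequent reciprocal classes, + + + and h co e, are the parental types, so the F1 was + + + / h co e.
The two rarest classes, h + + and + co e, are the double crossovers. Comparing them with the parentals, only the h allele has switched, so h is the middle locus and the order is e – h – co.
Crossovers in the h–co interval produce the single-crossover classes + co + and h + e (154 + 168 = 322) plus the double crossovers (24).
RF(h–co) = (322 + 24) / 1429 = 346/1429 = 0.2421 → 24.2 map units.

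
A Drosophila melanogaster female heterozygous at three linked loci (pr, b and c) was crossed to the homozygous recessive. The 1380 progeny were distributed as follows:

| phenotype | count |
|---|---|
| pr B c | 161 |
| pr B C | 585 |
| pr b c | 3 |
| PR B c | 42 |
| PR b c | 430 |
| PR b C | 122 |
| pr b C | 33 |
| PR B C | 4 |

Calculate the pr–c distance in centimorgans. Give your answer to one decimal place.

21.0 centimorgans

The two most frequent reciprocal classes, pr B C and PR b c, are the parental types, so the F1 was pr B C / PR b c.
The two rarest classes, PR B C and pr b c, are the double crossovers. Comparing them with the parentals, only the pr allele has switched, so pr is the middle locus and the order is b – pr – c.
Crossovers in the pr–c interval produce the single-crossover classes pr B c and PR b C (161 + 122 = 283) plus the double crossovers (7).
RF(pr–c) = (283 + 7) / 1380 = 290/1380 = 0.2101 → 21.0 centimorgans.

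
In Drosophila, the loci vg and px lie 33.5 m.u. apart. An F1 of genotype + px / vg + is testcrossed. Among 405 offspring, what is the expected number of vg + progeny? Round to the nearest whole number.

135

A map distance of 33.5 m.u. corresponds to a recombination frequency of 0.335.
The F1 is + px / vg +, so vg + is a parental gamete class with expected frequency (1 − r)/2 = 0.665/2 = 0.3325.
Expected number = 0.3325 × 405 = 134.66 ≈ 135.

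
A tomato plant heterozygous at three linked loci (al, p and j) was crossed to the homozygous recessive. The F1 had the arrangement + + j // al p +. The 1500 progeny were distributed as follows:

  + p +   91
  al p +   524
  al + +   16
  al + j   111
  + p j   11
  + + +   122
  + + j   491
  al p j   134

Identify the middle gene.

p

The two rarest classes, + p j and al + +, are the double crossovers. Comparing them with the parentals, only the p allele has switched, so p is the middle locus and the order is j – p – al.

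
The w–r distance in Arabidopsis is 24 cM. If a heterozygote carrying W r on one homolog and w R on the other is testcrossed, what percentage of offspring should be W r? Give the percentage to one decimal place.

38.0%

A map distance of 24 cM corresponds to a recombination frequency of 0.240.
The F1 is W r / w R, so W r is a parental gamete class with expected frequency (1 − r)/2 = 0.760/2 = 0.3800.
That is 0.3800 = 38.0% of the progeny.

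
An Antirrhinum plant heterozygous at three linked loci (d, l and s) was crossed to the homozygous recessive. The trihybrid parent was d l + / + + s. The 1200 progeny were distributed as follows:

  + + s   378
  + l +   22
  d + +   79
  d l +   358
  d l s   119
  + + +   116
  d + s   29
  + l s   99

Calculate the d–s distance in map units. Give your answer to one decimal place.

23.8 map units

The two rarest classes, + l + and d + s, are the double crossovers. Comparing them with the parentals, only the d allele has switched, so d is the middle locus and the order is l – d – s.
Crossovers in the d–s interval produce the single-crossover classes d l s and + + + (119 + 116 = 235) plus the double crossovers (51).
RF(d–s) = (235 + 51) / 1200 = 286/1200 = 0.2383 → 23.8 map units.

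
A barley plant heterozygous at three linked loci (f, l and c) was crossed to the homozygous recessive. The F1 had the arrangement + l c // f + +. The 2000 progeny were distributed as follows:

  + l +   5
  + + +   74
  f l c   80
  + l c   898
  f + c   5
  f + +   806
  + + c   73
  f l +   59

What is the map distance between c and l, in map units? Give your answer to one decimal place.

The two rarest classes, + l + and f + c, are the double crossovers. Comparing them with the parentals, only the c allele has switched, so c is the middle locus and the order is f – c – l.
Crossovers in the c–l interval produce the single-crossover classes + + c and f l + (73 + 59 = 132) plus the double crossovers (10).
RF(c–l) = (132 + 10) / 2000 = 142/2000 = 0.0710 → 7.1 map units.

7.1 map units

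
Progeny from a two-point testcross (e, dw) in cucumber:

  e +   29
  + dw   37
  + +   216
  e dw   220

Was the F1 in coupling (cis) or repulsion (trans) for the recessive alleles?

cis

The two most frequent classes are + + (216) and e dw (220); these are the parental (non-recombinant) types.
So the F1 carried + + on one chromosome and e dw on the other — the recessive alleles are on the same chromosome (cis / coupling).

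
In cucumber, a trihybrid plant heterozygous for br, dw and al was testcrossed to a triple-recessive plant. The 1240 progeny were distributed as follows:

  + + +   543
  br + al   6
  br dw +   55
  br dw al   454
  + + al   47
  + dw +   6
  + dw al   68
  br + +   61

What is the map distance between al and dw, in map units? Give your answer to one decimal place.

9.2 map units

The two most frequent reciprocal classes, br dw al and + + +, are the parental types, so the F1 was br dw al / + + +.
The two rarest classes, br + al and + dw +, are the double crossovers. Comparing them with the parentals, only the dw allele has switched, so dw is the middle locus and the order is br – dw – al.
Crossovers in the dw–al interval produce the single-crossover classes br dw + and + + al (55 + 47 = 102) plus the double crossovers (12).
RF(dw–al) = (102 + 12) / 1240 = 114/1240 = 0.0919 → 9.2 map units.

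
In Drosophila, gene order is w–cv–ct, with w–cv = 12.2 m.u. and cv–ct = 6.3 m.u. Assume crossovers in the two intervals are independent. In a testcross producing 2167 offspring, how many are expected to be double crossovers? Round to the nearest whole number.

Map distances give recombination frequencies of 0.122 and 0.063 for the two intervals.
With no interference, expected double-crossover frequency = 0.122 × 0.063 = 0.00769.
Expected number = 0.00769 × 2167 = 16.66 ≈ 17.

17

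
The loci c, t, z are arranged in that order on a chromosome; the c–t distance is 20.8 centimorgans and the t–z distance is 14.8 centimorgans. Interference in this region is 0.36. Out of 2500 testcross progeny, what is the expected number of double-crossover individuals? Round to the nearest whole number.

Map distances give recombination frequencies of 0.208 and 0.148 for the two intervals.
With interference 0.36 (so coincidence = 0.64), expected double-crossover frequency = 0.208 × 0.148 × 0.64 = 0.01970.
Expected number = 0.01970 × 2500 = 49.25 ≈ 49.

49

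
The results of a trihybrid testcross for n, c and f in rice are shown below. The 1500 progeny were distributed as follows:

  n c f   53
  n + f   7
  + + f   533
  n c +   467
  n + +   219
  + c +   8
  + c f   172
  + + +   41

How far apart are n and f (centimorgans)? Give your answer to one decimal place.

7.3 centimorgans

The two most frequent reciprocal classes, n c + and + + f, are the parental types, so the F1 was n c + / + + f.
The two rarest classes, + c + and n + f, are the double crossovers. Comparing them with the parentals, only the n allele has switched, so n is the middle locus and the order is c – n – f.
Crossovers in the n–f interval produce the single-crossover classes n c f and + + + (53 + 41 = 94) plus the double crossovers (15).
RF(n–f) = (94 + 15) / 1500 = 109/1500 = 0.0727 → 7.3 centimorgans.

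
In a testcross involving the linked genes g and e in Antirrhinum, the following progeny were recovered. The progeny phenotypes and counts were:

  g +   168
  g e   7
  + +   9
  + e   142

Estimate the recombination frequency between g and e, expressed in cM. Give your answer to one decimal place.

4.9 cM

The two most frequent classes, + e (142) and g + (168), are the parental types, so the F1 was + e / g +.
The recombinant classes are + + and g e: 9 + 7 = 16.
Recombination frequency = 16/326 = 0.0491 ≈ 4.9%, i.e. 4.9 cM.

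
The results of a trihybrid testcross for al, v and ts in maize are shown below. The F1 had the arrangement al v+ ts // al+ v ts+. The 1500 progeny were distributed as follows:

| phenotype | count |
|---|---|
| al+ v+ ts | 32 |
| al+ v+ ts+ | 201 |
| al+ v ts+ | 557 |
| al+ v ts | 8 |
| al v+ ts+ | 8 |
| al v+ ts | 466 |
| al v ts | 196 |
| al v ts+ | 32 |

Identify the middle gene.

The two rarest classes, al v+ ts+ and al+ v ts, are the double crossovers. Comparing them with the parentals, only the ts allele has switched, so ts is the middle locus and the order is al – ts – v.

ts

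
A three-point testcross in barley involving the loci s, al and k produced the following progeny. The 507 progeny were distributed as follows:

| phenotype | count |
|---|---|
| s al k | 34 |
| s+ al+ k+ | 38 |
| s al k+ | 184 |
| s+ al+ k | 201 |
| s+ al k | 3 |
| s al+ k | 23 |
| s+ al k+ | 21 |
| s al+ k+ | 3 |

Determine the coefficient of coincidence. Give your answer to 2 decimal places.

The two most frequent reciprocal classes, s al k+ and s+ al+ k, are the parental types, so the F1 was s al k+ / s+ al+ k.
The two rarest classes, s al+ k+ and s+ al k, are the double crossovers. Comparing them with the parentals, only the al allele has switched, so al is the middle locus and the order is k – al – s.
k–al: (72 + 6)/507 = 0.1538; al–s: (44 + 6)/507 = 0.0986.
Expected DCO frequency = 0.1538 × 0.0986 ≈ 0.01516; observed = 6/507 ≈ 0.01183.
Coefficient of coincidence = 0.01183/0.01516 ≈ 0.78.

0.78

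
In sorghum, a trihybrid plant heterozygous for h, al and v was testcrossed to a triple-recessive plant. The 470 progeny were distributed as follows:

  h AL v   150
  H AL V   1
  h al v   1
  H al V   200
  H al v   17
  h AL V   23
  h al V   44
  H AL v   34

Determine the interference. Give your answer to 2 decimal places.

0.72

The two most frequent reciprocal classes, H al V and h AL v, are the parental types, so the F1 was H al V / h AL v.
The two rarest classes, H AL V and h al v, are the double crossovers. Comparing them with the parentals, only the al allele has switched, so al is the middle locus and the order is h – al – v.
h–al: (78 + 2)/470 = 0.1702; al–v: (40 + 2)/470 = 0.0894.
Expected DCO frequency = 0.1702 × 0.0894 ≈ 0.01522; observed = 2/470 ≈ 0.00426.
Coefficient of coincidence = 0.00426/0.01522 ≈ 0.28; interference = 1 − 0.28 = 0.72.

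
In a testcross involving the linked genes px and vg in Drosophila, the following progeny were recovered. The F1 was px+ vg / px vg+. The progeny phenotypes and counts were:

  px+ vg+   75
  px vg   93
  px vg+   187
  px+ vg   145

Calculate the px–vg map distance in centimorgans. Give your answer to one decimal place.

The recombinant classes are px+ vg+ and px vg: 75 + 93 = 168.
Recombination frequency = 168/500 = 0.3360 ≈ 33.6%, i.e. 33.6 centimorgans.

33.6 centimorgans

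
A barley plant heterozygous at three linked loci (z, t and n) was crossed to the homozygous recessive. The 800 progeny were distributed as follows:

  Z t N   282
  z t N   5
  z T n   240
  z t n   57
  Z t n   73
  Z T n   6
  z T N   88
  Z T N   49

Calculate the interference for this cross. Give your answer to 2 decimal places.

0.56

The two most frequent reciprocal classes, Z t N and z T n, are the parental types, so the F1 was Z t N / z T n.
The two rarest classes, z t N and Z T n, are the double crossovers. Comparing them with the parentals, only the z allele has switched, so z is the middle locus and the order is t – z – n.
t–z: (106 + 11)/800 = 0.1462; z–n: (161 + 11)/800 = 0.2150.
Expected DCO frequency = 0.1462 × 0.2150 ≈ 0.03143; observed = 11/800 ≈ 0.01375.
Coefficient of coincidence = 0.01375/0.03143 ≈ 0.44; interference = 1 − 0.44 = 0.56.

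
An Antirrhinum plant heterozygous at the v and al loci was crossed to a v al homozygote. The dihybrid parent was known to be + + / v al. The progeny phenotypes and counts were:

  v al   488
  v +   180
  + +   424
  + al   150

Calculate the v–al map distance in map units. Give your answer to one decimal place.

26.6 map units

The recombinant classes are + al and v +: 150 + 180 = 330.
Recombination frequency = 330/1242 = 0.2657 ≈ 26.6%, i.e. 26.6 map units.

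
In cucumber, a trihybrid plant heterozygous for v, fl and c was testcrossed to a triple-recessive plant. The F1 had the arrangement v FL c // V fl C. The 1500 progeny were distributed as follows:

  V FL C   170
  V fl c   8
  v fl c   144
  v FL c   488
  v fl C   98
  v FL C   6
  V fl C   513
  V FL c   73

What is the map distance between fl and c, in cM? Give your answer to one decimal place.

21.9 cM

The two rarest classes, v FL C and V fl c, are the double crossovers. Comparing them with the parentals, only the c allele has switched, so c is the middle locus and the order is v – c – fl.
Crossovers in the c–fl interval produce the single-crossover classes v fl c and V FL C (144 + 170 = 314) plus the double crossovers (14).
RF(c–fl) = (314 + 14) / 1500 = 328/1500 = 0.2187 → 21.9 cM.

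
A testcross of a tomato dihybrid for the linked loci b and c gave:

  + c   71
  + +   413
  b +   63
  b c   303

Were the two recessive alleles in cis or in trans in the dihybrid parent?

cis

The two most frequent classes are + + (413) and b c (303); these are the parental (non-recombinant) types.
So the F1 carried + + on one chromosome and b c on the other — the recessive alleles are on the same chromosome (cis / coupling).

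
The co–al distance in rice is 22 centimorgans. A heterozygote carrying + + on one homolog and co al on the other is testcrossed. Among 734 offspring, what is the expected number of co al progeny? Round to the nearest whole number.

286

A map distance of 22 centimorgans corresponds to a recombination frequency of 0.220.
The F1 is + + / co al, so co al is a parental gamete class with expected frequency (1 − r)/2 = 0.780/2 = 0.3900.
Expected number = 0.3900 × 734 = 286.26 ≈ 286.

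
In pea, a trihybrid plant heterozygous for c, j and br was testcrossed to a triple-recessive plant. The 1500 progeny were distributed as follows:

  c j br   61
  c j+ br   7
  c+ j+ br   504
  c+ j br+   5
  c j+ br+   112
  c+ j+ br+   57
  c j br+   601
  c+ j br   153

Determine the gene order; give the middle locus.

The two most frequent reciprocal classes, c+ j+ br and c j br+, are the parental types, so the F1 was c+ j+ br / c j br+.
The two rarest classes, c j+ br and c+ j br+, are the double crossovers. Comparing them with the parentals, only the c allele has switched, so c is the middle locus and the order is br – c – j.

c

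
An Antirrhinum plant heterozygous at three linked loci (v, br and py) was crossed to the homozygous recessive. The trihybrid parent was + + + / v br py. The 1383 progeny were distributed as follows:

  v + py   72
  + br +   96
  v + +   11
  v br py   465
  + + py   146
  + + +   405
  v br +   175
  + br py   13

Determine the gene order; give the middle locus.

v

The two rarest classes, v + + and + br py, are the double crossovers. Comparing them with the parentals, only the v allele has switched, so v is the middle locus and the order is br – v – py.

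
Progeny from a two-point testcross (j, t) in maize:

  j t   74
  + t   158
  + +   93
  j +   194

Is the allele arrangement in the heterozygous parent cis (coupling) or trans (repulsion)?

The two most frequent classes are + t (158) and j + (194); these are the parental (non-recombinant) types.
So the F1 carried + t on one chromosome and j + on the other — the recessive alleles are on opposite chromosomes (trans / repulsion).

trans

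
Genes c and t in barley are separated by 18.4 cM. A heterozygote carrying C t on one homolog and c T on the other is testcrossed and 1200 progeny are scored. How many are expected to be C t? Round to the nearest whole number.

A map distance of 18.4 cM corresponds to a recombination frequency of 0.184.
The F1 is C t / c T, so C t is a parental gamete class with expected frequency (1 − r)/2 = 0.816/2 = 0.4080.
Expected number = 0.4080 × 1200 = 489.60 ≈ 490.

490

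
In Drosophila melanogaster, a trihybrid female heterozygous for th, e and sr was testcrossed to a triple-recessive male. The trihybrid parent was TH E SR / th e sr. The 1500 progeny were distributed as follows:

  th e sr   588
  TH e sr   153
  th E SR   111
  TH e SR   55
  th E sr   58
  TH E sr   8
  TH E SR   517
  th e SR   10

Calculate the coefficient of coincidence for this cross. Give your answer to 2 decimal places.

The two rarest classes, TH E sr and th e SR, are the double crossovers. Comparing them with the parentals, only the sr allele has switched, so sr is the middle locus and the order is e – sr – th.
e–sr: (113 + 18)/1500 = 0.0873; sr–th: (264 + 18)/1500 = 0.1880.
Expected DCO frequency = 0.0873 × 0.1880 ≈ 0.01641; observed = 18/1500 ≈ 0.01200.
Coefficient of coincidence = 0.01200/0.01641 ≈ 0.73.

0.73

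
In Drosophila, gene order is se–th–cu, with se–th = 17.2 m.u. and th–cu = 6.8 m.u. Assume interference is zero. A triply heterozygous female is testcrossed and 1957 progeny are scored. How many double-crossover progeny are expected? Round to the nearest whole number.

Map distances give recombination frequencies of 0.172 and 0.068 for the two intervals.
With no interference, expected double-crossover frequency = 0.172 × 0.068 = 0.01170.
Expected number = 0.01170 × 1957 = 22.89 ≈ 23.

23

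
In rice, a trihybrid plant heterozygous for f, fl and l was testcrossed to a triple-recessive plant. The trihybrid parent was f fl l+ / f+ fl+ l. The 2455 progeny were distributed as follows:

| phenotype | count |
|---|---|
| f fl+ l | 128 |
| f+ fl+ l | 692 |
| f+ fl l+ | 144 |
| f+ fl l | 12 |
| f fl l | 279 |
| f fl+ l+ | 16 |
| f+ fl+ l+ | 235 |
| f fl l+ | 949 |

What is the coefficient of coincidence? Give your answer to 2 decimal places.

The two rarest classes, f fl+ l+ and f+ fl l, are the double crossovers. Comparing them with the parentals, only the fl allele has switched, so fl is the middle locus and the order is f – fl – l.
f–fl: (272 + 28)/2455 = 0.1222; fl–l: (514 + 28)/2455 = 0.2208.
Expected DCO frequency = 0.1222 × 0.2208 ≈ 0.02698; observed = 28/2455 ≈ 0.01141.
Coefficient of coincidence = 0.01141/0.02698 ≈ 0.42.

0.42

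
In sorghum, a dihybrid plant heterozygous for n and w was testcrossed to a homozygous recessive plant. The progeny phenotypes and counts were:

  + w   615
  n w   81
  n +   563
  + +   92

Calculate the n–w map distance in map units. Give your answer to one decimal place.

12.8 map units

The two most frequent classes, + w (615) and n + (563), are the parental types, so the F1 was + w / n +.
The recombinant classes are + + and n w: 92 + 81 = 173.
Recombination frequency = 173/1351 = 0.1281 ≈ 12.8%, i.e. 12.8 map units.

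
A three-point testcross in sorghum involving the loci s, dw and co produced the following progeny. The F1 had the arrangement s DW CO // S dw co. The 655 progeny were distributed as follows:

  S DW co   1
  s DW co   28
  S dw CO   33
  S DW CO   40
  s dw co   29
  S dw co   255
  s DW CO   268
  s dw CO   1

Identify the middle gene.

The two rarest classes, s dw CO and S DW co, are the double crossovers. Comparing them with the parentals, only the dw allele has switched, so dw is the middle locus and the order is s – dw – co.

dw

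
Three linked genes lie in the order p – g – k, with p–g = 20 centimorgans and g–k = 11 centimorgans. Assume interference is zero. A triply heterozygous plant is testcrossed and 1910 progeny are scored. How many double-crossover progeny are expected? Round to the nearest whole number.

Map distances give recombination frequencies of 0.200 and 0.110 for the two intervals.
With no interference, expected double-crossover frequency = 0.200 × 0.110 = 0.02200.
Expected number = 0.02200 × 1910 = 42.02 ≈ 42.

42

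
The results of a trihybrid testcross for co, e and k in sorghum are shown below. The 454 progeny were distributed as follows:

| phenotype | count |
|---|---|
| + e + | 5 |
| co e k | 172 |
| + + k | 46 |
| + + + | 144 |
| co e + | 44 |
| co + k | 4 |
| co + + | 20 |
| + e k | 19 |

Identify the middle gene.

The two most frequent reciprocal classes, + + + and co e k, are the parental types, so the F1 was + + + / co e k.
The two rarest classes, + e + and co + k, are the double crossovers. Comparing them with the parentals, only the e allele has switched, so e is the middle locus and the order is co – e – k.

e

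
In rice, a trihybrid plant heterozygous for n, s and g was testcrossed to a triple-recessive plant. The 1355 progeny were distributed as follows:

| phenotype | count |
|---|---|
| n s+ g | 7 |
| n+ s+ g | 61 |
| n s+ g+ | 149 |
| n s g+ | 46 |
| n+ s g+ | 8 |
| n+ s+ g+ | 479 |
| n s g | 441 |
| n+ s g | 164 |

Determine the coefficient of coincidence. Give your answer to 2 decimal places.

The two most frequent reciprocal classes, n+ s+ g+ and n s g, are the parental types, so the F1 was n+ s+ g+ / n s g.
The two rarest classes, n+ s g+ and n s+ g, are the double crossovers. Comparing them with the parentals, only the s allele has switched, so s is the middle locus and the order is g – s – n.
g–s: (107 + 15)/1355 = 0.0900; s–n: (313 + 15)/1355 = 0.2421.
Expected DCO frequency = 0.0900 × 0.2421 ≈ 0.02179; observed = 15/1355 ≈ 0.01107.
Coefficient of coincidence = 0.01107/0.02179 ≈ 0.51.

0.51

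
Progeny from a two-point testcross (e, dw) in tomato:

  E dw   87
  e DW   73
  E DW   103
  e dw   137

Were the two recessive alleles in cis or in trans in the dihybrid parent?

cis

The two most frequent classes are E DW (103) and e dw (137); these are the parental (non-recombinant) types.
So the F1 carried E DW on one chromosome and e dw on the other — the recessive alleles are on the same chromosome (cis / coupling).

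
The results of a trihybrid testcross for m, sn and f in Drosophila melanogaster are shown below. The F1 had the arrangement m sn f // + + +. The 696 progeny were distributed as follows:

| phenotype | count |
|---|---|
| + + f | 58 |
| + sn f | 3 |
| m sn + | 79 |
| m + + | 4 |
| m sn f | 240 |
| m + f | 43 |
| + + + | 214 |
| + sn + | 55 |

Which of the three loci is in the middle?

m

The two rarest classes, + sn f and m + +, are the double crossovers. Comparing them with the parentals, only the m allele has switched, so m is the middle locus and the order is sn – m – f.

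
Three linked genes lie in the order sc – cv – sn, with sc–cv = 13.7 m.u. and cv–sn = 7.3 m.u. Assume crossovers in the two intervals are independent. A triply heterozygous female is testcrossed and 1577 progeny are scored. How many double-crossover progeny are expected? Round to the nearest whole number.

Map distances give recombination frequencies of 0.137 and 0.073 for the two intervals.
With no interference, expected double-crossover frequency = 0.137 × 0.073 = 0.01000.
Expected number = 0.01000 × 1577 = 15.77 ≈ 16.

16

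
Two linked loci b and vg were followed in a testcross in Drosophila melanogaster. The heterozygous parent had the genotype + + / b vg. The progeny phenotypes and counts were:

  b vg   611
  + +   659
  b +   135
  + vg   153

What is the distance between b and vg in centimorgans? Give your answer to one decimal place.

The recombinant classes are + vg and b +: 153 + 135 = 288.
Recombination frequency = 288/1558 = 0.1849 ≈ 18.5%, i.e. 18.5 centimorgans.

18.5 centimorgans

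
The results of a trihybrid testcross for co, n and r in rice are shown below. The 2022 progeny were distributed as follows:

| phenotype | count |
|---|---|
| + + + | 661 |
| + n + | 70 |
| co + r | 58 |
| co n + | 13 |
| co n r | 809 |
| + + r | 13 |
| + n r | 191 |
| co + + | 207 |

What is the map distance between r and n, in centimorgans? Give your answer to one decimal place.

The two most frequent reciprocal classes, co n r and + + +, are the parental types, so the F1 was co n r / + + +.
The two rarest classes, co n + and + + r, are the double crossovers. Comparing them with the parentals, only the r allele has switched, so r is the middle locus and the order is co – r – n.
Crossovers in the r–n interval produce the single-crossover classes co + r and + n + (58 + 70 = 128) plus the double crossovers (26).
RF(r–n) = (128 + 26) / 2022 = 154/2022 = 0.0762 → 7.6 centimorgans.

7.6 centimorgans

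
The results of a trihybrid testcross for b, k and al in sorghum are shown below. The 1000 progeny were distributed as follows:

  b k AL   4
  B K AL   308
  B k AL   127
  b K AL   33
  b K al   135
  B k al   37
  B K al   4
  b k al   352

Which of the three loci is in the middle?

The two most frequent reciprocal classes, b k al and B K AL, are the parental types, so the F1 was b k al / B K AL.
The two rarest classes, b k AL and B K al, are the double crossovers. Comparing them with the parentals, only the al allele has switched, so al is the middle locus and the order is k – al – b.

al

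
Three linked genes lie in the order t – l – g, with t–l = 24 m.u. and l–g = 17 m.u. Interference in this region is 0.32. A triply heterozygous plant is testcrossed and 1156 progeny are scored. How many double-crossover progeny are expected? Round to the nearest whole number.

Map distances give recombination frequencies of 0.240 and 0.170 for the two intervals.
With interference 0.32 (so coincidence = 0.68), expected double-crossover frequency = 0.240 × 0.170 × 0.68 = 0.02774.
Expected number = 0.02774 × 1156 = 32.07 ≈ 32.

32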